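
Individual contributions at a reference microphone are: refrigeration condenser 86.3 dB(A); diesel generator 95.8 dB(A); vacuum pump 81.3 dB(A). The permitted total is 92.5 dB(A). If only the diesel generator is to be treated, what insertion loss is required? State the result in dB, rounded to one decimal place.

Everything except the diesel generator sums to 10^(86.3/10) + 10^(81.3/10) = 5.615e+08 in linear terms, 87.49 dB(A).
To meet 92.5 dB(A) overall, the treated diesel generator may contribute at most 10^(92.5/10) − 5.615e+08 = 1.217e+09, i.e. 90.85 dB(A).
Required insertion loss = 95.8 − 90.85 = 4.95 dB.

4.9 dB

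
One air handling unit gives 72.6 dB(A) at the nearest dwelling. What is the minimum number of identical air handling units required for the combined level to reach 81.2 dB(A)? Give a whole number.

Need L₁ + 10·log₁₀ N ≥ 81.2, i.e. log₁₀ N ≥ 0.86.
N ≥ 10^(8.6/10) = 7.244, so N = 8.

8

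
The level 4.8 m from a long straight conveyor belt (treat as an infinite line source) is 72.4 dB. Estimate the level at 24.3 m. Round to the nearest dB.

65 dB

For a line source, L₂ = L₁ − 10·log₁₀(r₂/r₁).
L₂ = 72.4 − 10·log₁₀(24.3/4.8) = 72.4 − 7.044 = 65.36 dB.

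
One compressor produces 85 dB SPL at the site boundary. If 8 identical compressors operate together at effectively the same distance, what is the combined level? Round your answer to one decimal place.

94.0 dB SPL

With 8 equal, uncorrelated contributions the intensity is 8× that of one unit, giving a rise of 10·log₁₀ 8.
L_total = 85 + 10·log₁₀(8) = 85 + 9.031 = 94.03 dB SPL.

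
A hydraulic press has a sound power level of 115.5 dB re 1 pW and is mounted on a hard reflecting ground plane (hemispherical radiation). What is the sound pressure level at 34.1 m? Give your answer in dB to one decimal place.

The power spreads over a hemisphere of area 2π·r², so L_p = L_w − 10·log₁₀(2π·r²).
2π·r² = 7306 m², 10·log₁₀ of that is 38.637 dB.
L_p = 115.5 − 38.637 = 76.86 dB.

76.9 dB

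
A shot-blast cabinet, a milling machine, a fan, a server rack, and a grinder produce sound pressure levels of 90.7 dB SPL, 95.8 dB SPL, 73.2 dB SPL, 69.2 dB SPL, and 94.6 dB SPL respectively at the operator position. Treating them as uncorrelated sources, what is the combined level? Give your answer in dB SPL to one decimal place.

99.0 dB SPL

Incoherent sources combine by intensity addition: L_total = 10·log₁₀(Σ 10^(L_i/10)).
Σ 10^(L/10) = 10^(90.7/10) + 10^(95.8/10) + 10^(73.2/10) + 10^(69.2/10) + 10^(94.6/10) = 7.890e+09.
L_total = 10·log₁₀(7.890e+09) = 98.97 dB SPL.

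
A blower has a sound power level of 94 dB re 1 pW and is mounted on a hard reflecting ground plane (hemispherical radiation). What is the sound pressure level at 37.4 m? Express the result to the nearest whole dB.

55 dB

Free-field hemispherical radiation: L_p = L_w − 10·log₁₀(2π·r²), r = 37.4 m.
2π·r² = 8789 m², 10·log₁₀ of that is 39.439 dB.
L_p = 94 − 39.439 = 54.56 dB.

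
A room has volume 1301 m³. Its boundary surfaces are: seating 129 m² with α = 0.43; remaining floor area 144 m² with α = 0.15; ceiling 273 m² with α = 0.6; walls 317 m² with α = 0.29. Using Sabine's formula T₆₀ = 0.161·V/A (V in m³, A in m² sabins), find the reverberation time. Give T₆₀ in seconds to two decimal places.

0.63 s

Summing Sᵢαᵢ: 129·0.43 + 144·0.15 + 273·0.6 + 317·0.29 = 332.80 m².
T₆₀ = 0.161·V/A = 0.161·1301/332.80 = 0.629 s.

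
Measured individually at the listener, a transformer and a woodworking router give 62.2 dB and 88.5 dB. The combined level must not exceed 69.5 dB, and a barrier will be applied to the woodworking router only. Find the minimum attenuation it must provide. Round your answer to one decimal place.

19.9 dB

Fixed contribution from the other source: Σ 10^(L/10) = 10^(62.2/10) = 1.660e+06 (62.20 dB).
The limit corresponds to 10^(69.5/10) = 8.913e+06; subtracting the fixed part leaves 7.253e+06 for the woodworking router, i.e. 68.61 dB.
So the woodworking router must be reduced from 88.5 to 68.61 dB: IL = 19.89 dB.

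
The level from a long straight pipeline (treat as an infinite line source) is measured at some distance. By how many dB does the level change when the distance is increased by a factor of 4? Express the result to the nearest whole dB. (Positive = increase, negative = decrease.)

Line-source spreading: ΔL = −10·log₁₀(r₂/r₁).
ΔL = −10·log₁₀(4) = -6.02 dB.

-6 dB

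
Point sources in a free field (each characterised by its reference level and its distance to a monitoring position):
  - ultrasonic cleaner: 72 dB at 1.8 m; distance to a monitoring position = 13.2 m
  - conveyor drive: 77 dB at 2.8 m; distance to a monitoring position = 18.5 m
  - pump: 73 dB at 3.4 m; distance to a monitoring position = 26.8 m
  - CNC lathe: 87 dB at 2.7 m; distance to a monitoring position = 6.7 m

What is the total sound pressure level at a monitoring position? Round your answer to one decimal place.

79.2 dB

Apply inverse-square spreading to bring every level to the receiver, then sum 10^(L/10).
ultrasonic cleaner: 72 − 20·log₁₀(13.2/1.8) = 72 − 17.31 = 54.69 dB.
conveyor drive: 77 − 20·log₁₀(18.5/2.8) = 77 − 16.40 = 60.60 dB.
pump: 73 − 20·log₁₀(26.8/3.4) = 73 − 17.93 = 55.07 dB.
CNC lathe: 87 − 20·log₁₀(6.7/2.7) = 87 − 7.89 = 79.11 dB.
Σ 10^(L/10) = 8.316e+07 → L_total = 10·log₁₀(8.316e+07) = 79.20 dB.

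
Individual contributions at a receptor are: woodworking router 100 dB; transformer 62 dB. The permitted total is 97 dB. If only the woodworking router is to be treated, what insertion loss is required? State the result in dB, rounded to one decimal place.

Fixed contribution from the other source: Σ 10^(L/10) = 10^(62/10) = 1.585e+06 (62.00 dB).
To meet 97 dB overall, the treated woodworking router may contribute at most 10^(97/10) − 1.585e+06 = 5.010e+09, i.e. 97.00 dB.
Required insertion loss = 100 − 97.00 = 3.00 dB.

3.0 dB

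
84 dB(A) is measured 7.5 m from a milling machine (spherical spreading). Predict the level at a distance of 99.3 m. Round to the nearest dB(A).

62 dB(A)

Spherical spreading from a point source gives a 20·log₁₀(r₂/r₁) drop.
L₂ = 84 − 20·log₁₀(99.3/7.5) = 84 − 22.438 = 61.56 dB(A).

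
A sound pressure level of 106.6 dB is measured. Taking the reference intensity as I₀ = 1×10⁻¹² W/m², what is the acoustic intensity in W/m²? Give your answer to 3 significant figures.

I = I₀·10^(L/10) = 10⁻¹² × 10^(106.6/10) = 10^(-1.340).

0.0457 W/m²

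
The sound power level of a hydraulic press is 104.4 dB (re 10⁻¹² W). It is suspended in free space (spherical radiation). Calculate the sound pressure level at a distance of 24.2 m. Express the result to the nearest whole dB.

Free-field spherical radiation: L_p = L_w − 10·log₁₀(4π·r²), r = 24.2 m.
4π·r² = 7359 m², 10·log₁₀ of that is 38.668 dB.
L_p = 104.4 − 38.668 = 65.73 dB.

66 dB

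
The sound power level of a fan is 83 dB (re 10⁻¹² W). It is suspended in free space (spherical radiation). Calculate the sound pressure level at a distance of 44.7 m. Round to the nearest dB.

39 dB

The power spreads over a sphere of area 4π·r², so L_p = L_w − 10·log₁₀(4π·r²).
4π·r² = 2.511e+04 m², 10·log₁₀ of that is 43.998 dB.
L_p = 83 − 43.998 = 39.00 dB.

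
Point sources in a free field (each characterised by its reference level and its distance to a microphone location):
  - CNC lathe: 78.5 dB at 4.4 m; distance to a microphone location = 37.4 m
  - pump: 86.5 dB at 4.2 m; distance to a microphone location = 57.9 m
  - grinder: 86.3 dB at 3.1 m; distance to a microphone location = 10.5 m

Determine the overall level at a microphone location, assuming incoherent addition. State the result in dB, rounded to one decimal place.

76.1 dB

Apply inverse-square spreading to bring every level to the receiver, then sum 10^(L/10).
CNC lathe: 78.5 − 20·log₁₀(37.4/4.4) = 78.5 − 18.59 = 59.91 dB.
pump: 86.5 − 20·log₁₀(57.9/4.2) = 86.5 − 22.79 = 63.71 dB.
grinder: 86.3 − 20·log₁₀(10.5/3.1) = 86.3 − 10.60 = 75.70 dB.
Σ 10^(L/10) = 4.051e+07 → L_total = 10·log₁₀(4.051e+07) = 76.08 dB.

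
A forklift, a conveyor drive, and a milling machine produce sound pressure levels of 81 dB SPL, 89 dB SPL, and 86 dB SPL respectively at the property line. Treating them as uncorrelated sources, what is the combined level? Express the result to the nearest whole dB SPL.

91 dB SPL

For uncorrelated sources the intensities add, so convert each level to linear form, sum, and take 10·log₁₀ of the total.
Σ 10^(L/10) = 10^(81/10) + 10^(89/10) + 10^(86/10) = 1.318e+09.
L_total = 10·log₁₀(1.318e+09) = 91.20 dB SPL.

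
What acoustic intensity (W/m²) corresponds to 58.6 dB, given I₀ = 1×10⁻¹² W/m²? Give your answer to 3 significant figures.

L = 10·log₁₀(I/I₀) ⇒ I = I₀·10^(L/10) = 10⁻¹² × 10^5.86.

7.24e-07 W/m²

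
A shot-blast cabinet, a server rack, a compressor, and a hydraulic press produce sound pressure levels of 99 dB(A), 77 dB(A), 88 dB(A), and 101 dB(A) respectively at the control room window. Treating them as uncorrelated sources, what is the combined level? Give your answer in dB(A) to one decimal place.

103.3 dB(A)

Incoherent sources combine by intensity addition: L_total = 10·log₁₀(Σ 10^(L_i/10)).
Σ 10^(L/10) = 10^(99/10) + 10^(77/10) + 10^(88/10) + 10^(101/10) = 2.121e+10.
L_total = 10·log₁₀(2.121e+10) = 103.27 dB(A).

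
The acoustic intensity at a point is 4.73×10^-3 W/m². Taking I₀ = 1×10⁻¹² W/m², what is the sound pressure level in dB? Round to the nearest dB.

97 dB

Dividing by I₀ shifts the exponent by 12: I/I₀ = 4.73×10^9.
L = 10·(0.6749 + 9) = 96.75 dB.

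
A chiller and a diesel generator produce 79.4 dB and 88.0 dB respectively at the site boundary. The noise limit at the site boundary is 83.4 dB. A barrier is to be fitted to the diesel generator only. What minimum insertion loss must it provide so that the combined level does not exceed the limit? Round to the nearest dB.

7 dB

Everything except the diesel generator sums to 10^(79.4/10) = 8.710e+07 in linear terms, 79.40 dB.
The limit corresponds to 10^(83.4/10) = 2.188e+08; subtracting the fixed part leaves 1.317e+08 for the diesel generator, i.e. 81.20 dB.
Required insertion loss = 88.0 − 81.20 = 6.80 dB.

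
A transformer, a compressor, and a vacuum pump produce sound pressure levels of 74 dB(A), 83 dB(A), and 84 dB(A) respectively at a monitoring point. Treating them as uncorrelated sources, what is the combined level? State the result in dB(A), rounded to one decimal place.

Incoherent sources combine by intensity addition: L_total = 10·log₁₀(Σ 10^(L_i/10)).
Σ 10^(L/10) = 10^(74/10) + 10^(83/10) + 10^(84/10) = 4.758e+08.
L_total = 10·log₁₀(4.758e+08) = 86.77 dB(A).

86.8 dB(A)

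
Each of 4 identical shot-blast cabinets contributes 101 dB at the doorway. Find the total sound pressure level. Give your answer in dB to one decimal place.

107.0 dB

With 4 equal, uncorrelated contributions the intensity is 4× that of one unit, giving a rise of 10·log₁₀ 4.
L_total = 101 + 10·log₁₀(4) = 101 + 6.021 = 107.02 dB.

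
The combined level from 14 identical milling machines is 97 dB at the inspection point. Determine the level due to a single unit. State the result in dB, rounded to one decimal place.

For N identical incoherent sources L_total = L₁ + 10·log₁₀ N, so L₁ = 97 − 10·log₁₀(14) = 97 − 11.461.

85.5 dB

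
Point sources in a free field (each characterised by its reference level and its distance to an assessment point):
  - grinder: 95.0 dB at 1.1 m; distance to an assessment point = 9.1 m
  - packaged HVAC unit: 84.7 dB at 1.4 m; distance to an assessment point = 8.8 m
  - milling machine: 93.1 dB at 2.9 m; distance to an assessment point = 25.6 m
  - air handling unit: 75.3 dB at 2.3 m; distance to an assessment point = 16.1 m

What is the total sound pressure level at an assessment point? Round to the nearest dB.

79 dB

Propagate each source to the receiver with L = L_ref − 20·log₁₀(r/r_ref), then add intensities.
grinder: 95.0 − 20·log₁₀(9.1/1.1) = 95.0 − 18.35 = 76.65 dB.
packaged HVAC unit: 84.7 − 20·log₁₀(8.8/1.4) = 84.7 − 15.97 = 68.73 dB.
milling machine: 93.1 − 20·log₁₀(25.6/2.9) = 93.1 − 18.92 = 74.18 dB.
air handling unit: 75.3 − 20·log₁₀(16.1/2.3) = 75.3 − 16.90 = 58.40 dB.
Σ 10^(L/10) = 8.057e+07 → L_total = 10·log₁₀(8.057e+07) = 79.06 dB.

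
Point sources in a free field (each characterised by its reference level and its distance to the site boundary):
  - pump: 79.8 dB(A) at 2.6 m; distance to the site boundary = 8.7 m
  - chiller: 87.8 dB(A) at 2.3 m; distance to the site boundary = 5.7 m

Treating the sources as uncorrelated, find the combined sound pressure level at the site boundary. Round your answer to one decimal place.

Apply inverse-square spreading to bring every level to the receiver, then sum 10^(L/10).
pump: 79.8 − 20·log₁₀(8.7/2.6) = 79.8 − 10.49 = 69.31 dB(A).
chiller: 87.8 − 20·log₁₀(5.7/2.3) = 87.8 − 7.88 = 79.92 dB(A).
Σ 10^(L/10) = 1.066e+08 → L_total = 10·log₁₀(1.066e+08) = 80.28 dB(A).

80.3 dB(A)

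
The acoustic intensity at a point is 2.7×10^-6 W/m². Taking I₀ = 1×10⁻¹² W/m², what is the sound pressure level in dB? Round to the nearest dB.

I/I₀ = 2.7×10^-6/10⁻¹² = 2.7×10^6, and L = 10·log₁₀(I/I₀).
L = 10·(0.4314 + 6) = 64.31 dB.

64 dB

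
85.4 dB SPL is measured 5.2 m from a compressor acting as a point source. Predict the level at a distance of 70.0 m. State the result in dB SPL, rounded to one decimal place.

62.8 dB SPL

For a point source, L₂ = L₁ − 20·log₁₀(r₂/r₁).
L₂ = 85.4 − 20·log₁₀(70.0/5.2) = 85.4 − 22.582 = 62.82 dB SPL.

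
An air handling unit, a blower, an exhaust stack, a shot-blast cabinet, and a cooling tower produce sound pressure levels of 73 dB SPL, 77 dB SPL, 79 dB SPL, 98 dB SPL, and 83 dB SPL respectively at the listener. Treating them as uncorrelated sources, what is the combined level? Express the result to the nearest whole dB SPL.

Incoherent sources combine by intensity addition: L_total = 10·log₁₀(Σ 10^(L_i/10)).
Σ 10^(L/10) = 10^(73/10) + 10^(77/10) + 10^(79/10) + 10^(98/10) + 10^(83/10) = 6.659e+09.
L_total = 10·log₁₀(6.659e+09) = 98.23 dB SPL.

98 dB SPL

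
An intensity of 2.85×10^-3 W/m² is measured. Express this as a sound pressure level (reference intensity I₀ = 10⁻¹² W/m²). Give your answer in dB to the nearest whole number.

95 dB

I/I₀ = 2.85×10^-3/10⁻¹² = 2.85×10^9, and L = 10·log₁₀(I/I₀).
L = 10·(0.4548 + 9) = 94.55 dB.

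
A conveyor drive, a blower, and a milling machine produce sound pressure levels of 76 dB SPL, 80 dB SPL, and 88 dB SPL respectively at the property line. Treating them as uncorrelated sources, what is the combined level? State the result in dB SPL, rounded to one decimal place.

Incoherent sources combine by intensity addition: L_total = 10·log₁₀(Σ 10^(L_i/10)).
Σ 10^(L/10) = 10^(76/10) + 10^(80/10) + 10^(88/10) = 7.708e+08.
L_total = 10·log₁₀(7.708e+08) = 88.87 dB SPL.

88.9 dB SPL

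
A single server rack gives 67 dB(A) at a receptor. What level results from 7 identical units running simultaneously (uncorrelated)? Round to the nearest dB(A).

75 dB(A)

N identical incoherent sources raise the level by 10·log₁₀ N.
L_total = 67 + 10·log₁₀(7) = 67 + 8.451 = 75.45 dB(A).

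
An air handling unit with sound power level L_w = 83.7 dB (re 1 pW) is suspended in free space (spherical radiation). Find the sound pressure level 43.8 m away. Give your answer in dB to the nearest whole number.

Free-field spherical radiation: L_p = L_w − 10·log₁₀(4π·r²), r = 43.8 m.
4π·r² = 2.411e+04 m², 10·log₁₀ of that is 43.822 dB.
L_p = 83.7 − 43.822 = 39.88 dB.

40 dB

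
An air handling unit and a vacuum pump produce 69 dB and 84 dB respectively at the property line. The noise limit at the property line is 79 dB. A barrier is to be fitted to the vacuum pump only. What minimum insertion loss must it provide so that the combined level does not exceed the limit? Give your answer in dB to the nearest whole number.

5 dB

Everything except the vacuum pump sums to 10^(69/10) = 7.943e+06 in linear terms, 69.00 dB.
The limit corresponds to 10^(79/10) = 7.943e+07; subtracting the fixed part leaves 7.149e+07 for the vacuum pump, i.e. 78.54 dB.
So the vacuum pump must be reduced from 84 to 78.54 dB: IL = 5.46 dB.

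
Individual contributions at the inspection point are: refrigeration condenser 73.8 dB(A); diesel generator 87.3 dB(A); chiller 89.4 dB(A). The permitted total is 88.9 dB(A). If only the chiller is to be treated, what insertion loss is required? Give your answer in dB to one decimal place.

Everything except the chiller sums to 10^(73.8/10) + 10^(87.3/10) = 5.610e+08 in linear terms, 87.49 dB(A).
To meet 88.9 dB(A) overall, the treated chiller may contribute at most 10^(88.9/10) − 5.610e+08 = 2.152e+08, i.e. 83.33 dB(A).
Required insertion loss = 89.4 − 83.33 = 6.07 dB.

6.1 dB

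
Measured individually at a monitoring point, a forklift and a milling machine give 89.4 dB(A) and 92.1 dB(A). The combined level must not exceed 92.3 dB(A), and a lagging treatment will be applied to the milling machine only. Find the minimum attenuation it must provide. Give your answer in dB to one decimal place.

2.9 dB

The untreated sources together contribute 10^(89.4/10) = 8.710e+08, i.e. 89.40 dB(A).
To meet 92.3 dB(A) overall, the treated milling machine may contribute at most 10^(92.3/10) − 8.710e+08 = 8.273e+08, i.e. 89.18 dB(A).
So the milling machine must be reduced from 92.1 to 89.18 dB(A): IL = 2.92 dB.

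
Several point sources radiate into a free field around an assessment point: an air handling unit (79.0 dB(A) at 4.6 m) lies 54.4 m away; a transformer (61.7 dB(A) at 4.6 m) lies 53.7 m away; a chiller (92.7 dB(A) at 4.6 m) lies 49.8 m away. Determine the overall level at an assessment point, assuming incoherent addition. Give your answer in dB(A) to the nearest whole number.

72 dB(A)

Propagate each source to the receiver with L = L_ref − 20·log₁₀(r/r_ref), then add intensities.
air handling unit: 79.0 − 20·log₁₀(54.4/4.6) = 79.0 − 21.46 = 57.54 dB(A).
transformer: 61.7 − 20·log₁₀(53.7/4.6) = 61.7 − 21.34 = 40.36 dB(A).
chiller: 92.7 − 20·log₁₀(49.8/4.6) = 92.7 − 20.69 = 72.01 dB(A).
Σ 10^(L/10) = 1.647e+07 → L_total = 10·log₁₀(1.647e+07) = 72.17 dB(A).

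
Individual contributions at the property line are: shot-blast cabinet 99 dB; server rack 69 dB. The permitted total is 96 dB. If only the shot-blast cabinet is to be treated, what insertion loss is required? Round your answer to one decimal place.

Everything except the shot-blast cabinet sums to 10^(69/10) = 7.943e+06 in linear terms, 69.00 dB.
To meet 96 dB overall, the treated shot-blast cabinet may contribute at most 10^(96/10) − 7.943e+06 = 3.973e+09, i.e. 95.99 dB.
Required insertion loss = 99 − 95.99 = 3.01 dB.

3.0 dB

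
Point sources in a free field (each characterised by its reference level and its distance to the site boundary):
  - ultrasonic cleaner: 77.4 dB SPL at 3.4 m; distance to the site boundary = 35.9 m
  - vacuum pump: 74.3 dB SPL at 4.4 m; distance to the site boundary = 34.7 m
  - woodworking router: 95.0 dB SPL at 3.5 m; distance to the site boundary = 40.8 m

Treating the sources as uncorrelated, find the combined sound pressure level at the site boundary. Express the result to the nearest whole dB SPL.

74 dB SPL

Propagate each source to the receiver with L = L_ref − 20·log₁₀(r/r_ref), then add intensities.
ultrasonic cleaner: 77.4 − 20·log₁₀(35.9/3.4) = 77.4 − 20.47 = 56.93 dB SPL.
vacuum pump: 74.3 − 20·log₁₀(34.7/4.4) = 74.3 − 17.94 = 56.36 dB SPL.
woodworking router: 95.0 − 20·log₁₀(40.8/3.5) = 95.0 − 21.33 = 73.67 dB SPL.
Σ 10^(L/10) = 2.420e+07 → L_total = 10·log₁₀(2.420e+07) = 73.84 dB SPL.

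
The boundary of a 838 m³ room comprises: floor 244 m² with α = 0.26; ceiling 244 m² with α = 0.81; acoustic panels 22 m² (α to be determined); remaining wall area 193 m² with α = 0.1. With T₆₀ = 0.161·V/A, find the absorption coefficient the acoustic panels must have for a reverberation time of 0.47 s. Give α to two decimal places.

0.30

From T₆₀ = 0.161·V/A, the target T₆₀ = 0.47 s needs A = 0.161·838/0.47 = 287.06 m².
Absorption from the other surfaces = 244·0.26 + 244·0.81 + 193·0.1 = 280.38 m², so the acoustic panels must supply 6.68 m² over 22 m².
α = 6.68/22 = 0.304.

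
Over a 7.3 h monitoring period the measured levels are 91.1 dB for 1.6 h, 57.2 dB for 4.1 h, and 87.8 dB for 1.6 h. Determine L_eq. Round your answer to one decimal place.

Weight each interval's intensity by its duration and average over T = 7.3 h:
Σ tᵢ·10^(Lᵢ/10) = 1.6·10^(91.1/10) + 4.1·10^(57.2/10) + 1.6·10^(87.8/10) = 3.027e+09.
L_eq = 10·log₁₀(3.027e+09/7.3) = 86.18 dB.

86.2 dB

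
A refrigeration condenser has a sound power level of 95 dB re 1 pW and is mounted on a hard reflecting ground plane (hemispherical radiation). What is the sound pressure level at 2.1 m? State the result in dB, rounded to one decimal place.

80.6 dB

Free-field hemispherical radiation: L_p = L_w − 10·log₁₀(2π·r²), r = 2.1 m.
2π·r² = 27.71 m², 10·log₁₀ of that is 14.426 dB.
L_p = 95 − 14.426 = 80.57 dB.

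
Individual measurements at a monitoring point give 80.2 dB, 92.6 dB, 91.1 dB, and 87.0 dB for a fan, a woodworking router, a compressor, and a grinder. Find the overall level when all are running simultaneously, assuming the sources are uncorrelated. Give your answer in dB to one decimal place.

Incoherent sources combine by intensity addition: L_total = 10·log₁₀(Σ 10^(L_i/10)).
Σ 10^(L/10) = 10^(80.2/10) + 10^(92.6/10) + 10^(91.1/10) + 10^(87.0/10) = 3.714e+09.
L_total = 10·log₁₀(3.714e+09) = 95.70 dB.

95.7 dB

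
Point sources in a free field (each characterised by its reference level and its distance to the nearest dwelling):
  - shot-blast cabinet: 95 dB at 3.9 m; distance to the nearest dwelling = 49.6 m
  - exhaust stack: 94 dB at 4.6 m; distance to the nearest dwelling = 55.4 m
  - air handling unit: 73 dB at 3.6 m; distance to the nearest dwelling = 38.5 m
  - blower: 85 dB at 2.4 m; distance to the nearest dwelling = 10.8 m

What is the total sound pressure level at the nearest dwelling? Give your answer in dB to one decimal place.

77.2 dB

Apply inverse-square spreading to bring every level to the receiver, then sum 10^(L/10).
shot-blast cabinet: 95 − 20·log₁₀(49.6/3.9) = 95 − 22.09 = 72.91 dB.
exhaust stack: 94 − 20·log₁₀(55.4/4.6) = 94 − 21.62 = 72.38 dB.
air handling unit: 73 − 20·log₁₀(38.5/3.6) = 73 − 20.58 = 52.42 dB.
blower: 85 − 20·log₁₀(10.8/2.4) = 85 − 13.06 = 71.94 dB.
Σ 10^(L/10) = 5.266e+07 → L_total = 10·log₁₀(5.266e+07) = 77.21 dB.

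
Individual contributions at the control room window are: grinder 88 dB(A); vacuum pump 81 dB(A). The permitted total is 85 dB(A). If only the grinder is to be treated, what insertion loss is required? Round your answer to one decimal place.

The untreated sources together contribute 10^(81/10) = 1.259e+08, i.e. 81.00 dB(A).
To meet 85 dB(A) overall, the treated grinder may contribute at most 10^(85/10) − 1.259e+08 = 1.903e+08, i.e. 82.80 dB(A).
Required insertion loss = 88 − 82.80 = 5.20 dB.

5.2 dB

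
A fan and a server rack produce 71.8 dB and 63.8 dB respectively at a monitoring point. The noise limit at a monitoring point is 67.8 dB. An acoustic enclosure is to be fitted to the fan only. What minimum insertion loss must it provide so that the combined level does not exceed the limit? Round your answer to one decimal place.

The untreated sources together contribute 10^(63.8/10) = 2.399e+06, i.e. 63.80 dB.
The limit corresponds to 10^(67.8/10) = 6.026e+06; subtracting the fixed part leaves 3.627e+06 for the fan, i.e. 65.60 dB.
So the fan must be reduced from 71.8 to 65.60 dB: IL = 6.20 dB.

6.2 dB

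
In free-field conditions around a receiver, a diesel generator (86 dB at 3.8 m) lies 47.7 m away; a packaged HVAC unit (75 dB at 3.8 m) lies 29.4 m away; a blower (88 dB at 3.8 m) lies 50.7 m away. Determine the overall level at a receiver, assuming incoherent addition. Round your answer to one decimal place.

68.2 dB

Apply inverse-square spreading to bring every level to the receiver, then sum 10^(L/10).
diesel generator: 86 − 20·log₁₀(47.7/3.8) = 86 − 21.97 = 64.03 dB.
packaged HVAC unit: 75 − 20·log₁₀(29.4/3.8) = 75 − 17.77 = 57.23 dB.
blower: 88 − 20·log₁₀(50.7/3.8) = 88 − 22.50 = 65.50 dB.
Σ 10^(L/10) = 6.599e+06 → L_total = 10·log₁₀(6.599e+06) = 68.19 dB.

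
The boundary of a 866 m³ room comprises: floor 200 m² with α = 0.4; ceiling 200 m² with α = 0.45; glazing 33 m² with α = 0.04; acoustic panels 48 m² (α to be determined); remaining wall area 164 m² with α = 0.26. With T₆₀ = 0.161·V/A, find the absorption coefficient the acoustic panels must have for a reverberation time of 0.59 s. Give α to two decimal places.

0.47

Required total absorption A = 0.161·866/0.59 = 236.32 m².
Absorption from the other surfaces = 200·0.4 + 200·0.45 + 33·0.04 + 164·0.26 = 213.96 m², so the acoustic panels must supply 22.36 m² over 48 m².
α = 22.36/48 = 0.466.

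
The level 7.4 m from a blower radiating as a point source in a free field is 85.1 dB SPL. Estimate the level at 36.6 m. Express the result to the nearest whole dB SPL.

Point-source attenuation: ΔL = 20·log₁₀(r₂/r₁) = 20·log₁₀(36.6/7.4) = 13.885 dB.
L₂ = 85.1 − 20·log₁₀(36.6/7.4) = 85.1 − 13.885 = 71.22 dB SPL.

71 dB SPL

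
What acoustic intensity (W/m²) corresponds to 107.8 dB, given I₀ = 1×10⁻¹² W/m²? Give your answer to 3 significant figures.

I = I₀·10^(L/10) = 10⁻¹² × 10^(107.8/10) = 10^(-1.220).

0.0603 W/m²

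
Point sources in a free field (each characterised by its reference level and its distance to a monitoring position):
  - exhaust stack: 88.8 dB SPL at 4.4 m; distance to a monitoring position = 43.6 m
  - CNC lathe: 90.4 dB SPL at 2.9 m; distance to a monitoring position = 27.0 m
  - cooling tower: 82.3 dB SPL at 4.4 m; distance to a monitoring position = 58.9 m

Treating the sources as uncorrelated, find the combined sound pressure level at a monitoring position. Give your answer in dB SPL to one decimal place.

73.3 dB SPL

First find each source's level at the receiver (point-source: −20·log₁₀(r/r_ref)), then combine on an intensity basis.
exhaust stack: 88.8 − 20·log₁₀(43.6/4.4) = 88.8 − 19.92 = 68.88 dB SPL.
CNC lathe: 90.4 − 20·log₁₀(27.0/2.9) = 90.4 − 19.38 = 71.02 dB SPL.
cooling tower: 82.3 − 20·log₁₀(58.9/4.4) = 82.3 − 22.53 = 59.77 dB SPL.
Σ 10^(L/10) = 2.132e+07 → L_total = 10·log₁₀(2.132e+07) = 73.29 dB SPL.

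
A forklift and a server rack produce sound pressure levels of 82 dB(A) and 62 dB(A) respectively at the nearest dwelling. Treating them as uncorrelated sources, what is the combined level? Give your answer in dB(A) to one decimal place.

82.0 dB(A)

Incoherent sources combine by intensity addition: L_total = 10·log₁₀(Σ 10^(L_i/10)).
Σ 10^(L/10) = 10^(82/10) + 10^(62/10) = 1.601e+08.
L_total = 10·log₁₀(1.601e+08) = 82.04 dB(A).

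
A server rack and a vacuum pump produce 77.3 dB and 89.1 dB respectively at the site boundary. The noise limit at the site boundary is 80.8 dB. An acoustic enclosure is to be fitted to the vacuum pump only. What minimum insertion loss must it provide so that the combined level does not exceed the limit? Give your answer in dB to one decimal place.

10.9 dB

Fixed contribution from the other source: Σ 10^(L/10) = 10^(77.3/10) = 5.370e+07 (77.30 dB).
To meet 80.8 dB overall, the treated vacuum pump may contribute at most 10^(80.8/10) − 5.370e+07 = 6.652e+07, i.e. 78.23 dB.
So the vacuum pump must be reduced from 89.1 to 78.23 dB: IL = 10.87 dB.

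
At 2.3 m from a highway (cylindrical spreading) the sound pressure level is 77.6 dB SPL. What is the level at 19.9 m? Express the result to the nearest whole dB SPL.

For a line source, L₂ = L₁ − 10·log₁₀(r₂/r₁).
L₂ = 77.6 − 10·log₁₀(19.9/2.3) = 77.6 − 9.371 = 68.23 dB SPL.

68 dB SPL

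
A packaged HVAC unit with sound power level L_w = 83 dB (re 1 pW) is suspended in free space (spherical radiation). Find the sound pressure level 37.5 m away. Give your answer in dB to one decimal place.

40.5 dB

Free-field spherical radiation: L_p = L_w − 10·log₁₀(4π·r²), r = 37.5 m.
4π·r² = 1.767e+04 m², 10·log₁₀ of that is 42.473 dB.
L_p = 83 − 42.473 = 40.53 dB.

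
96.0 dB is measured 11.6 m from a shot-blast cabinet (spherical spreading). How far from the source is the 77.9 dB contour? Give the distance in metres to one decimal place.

93.2 m

Point-source spreading drops the level by 20·log₁₀(r₂/r₁); inverting, r₂/r₁ = 10^(ΔL/20).
r₂ = 11.6·10^((96.0−77.9)/20) = 11.6·10^(18.1/20) = 93.21 m.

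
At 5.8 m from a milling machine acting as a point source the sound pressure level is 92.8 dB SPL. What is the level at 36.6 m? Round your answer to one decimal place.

76.8 dB SPL

Spherical spreading from a point source gives a 20·log₁₀(r₂/r₁) drop.
L₂ = 92.8 − 20·log₁₀(36.6/5.8) = 92.8 − 16.001 = 76.80 dB SPL.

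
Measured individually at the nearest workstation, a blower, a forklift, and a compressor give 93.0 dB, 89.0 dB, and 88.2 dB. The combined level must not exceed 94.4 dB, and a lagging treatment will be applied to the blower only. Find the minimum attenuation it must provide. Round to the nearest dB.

2 dB

The untreated sources together contribute 10^(89.0/10) + 10^(88.2/10) = 1.455e+09, i.e. 91.63 dB.
The limit corresponds to 10^(94.4/10) = 2.754e+09; subtracting the fixed part leaves 1.299e+09 for the blower, i.e. 91.14 dB.
Required insertion loss = 93.0 − 91.14 = 1.86 dB.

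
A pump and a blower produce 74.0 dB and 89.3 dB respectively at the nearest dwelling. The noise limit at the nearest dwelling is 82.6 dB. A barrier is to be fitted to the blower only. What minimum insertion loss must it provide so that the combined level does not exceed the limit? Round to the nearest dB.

7 dB

Everything except the blower sums to 10^(74.0/10) = 2.512e+07 in linear terms, 74.00 dB.
The limit corresponds to 10^(82.6/10) = 1.820e+08; subtracting the fixed part leaves 1.569e+08 for the blower, i.e. 81.95 dB.
So the blower must be reduced from 89.3 to 81.95 dB: IL = 7.35 dB.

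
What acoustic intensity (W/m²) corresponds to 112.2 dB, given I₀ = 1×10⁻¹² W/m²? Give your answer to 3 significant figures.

0.166 W/m²

L = 10·log₁₀(I/I₀) ⇒ I = I₀·10^(L/10) = 10⁻¹² × 10^11.22.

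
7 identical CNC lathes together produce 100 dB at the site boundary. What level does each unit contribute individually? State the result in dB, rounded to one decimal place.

91.5 dB

7 equal contributions raise the level by 10·log₁₀ 7 = 8.451 dB, so each unit alone gives 100 − 8.451.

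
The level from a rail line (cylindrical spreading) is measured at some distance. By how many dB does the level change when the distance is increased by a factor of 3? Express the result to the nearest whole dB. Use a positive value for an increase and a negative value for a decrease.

-5 dB

A line source loses 3 dB per doubling of distance; generally ΔL = −10·log₁₀(r₂/r₁).
ΔL = −10·log₁₀(3) = -4.77 dB.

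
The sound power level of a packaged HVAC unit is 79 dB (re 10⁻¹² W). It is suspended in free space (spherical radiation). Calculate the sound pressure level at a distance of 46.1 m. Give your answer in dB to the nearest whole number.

35 dB

L_p = L_w − 10·log₁₀(4π·r²) with r = 46.1 m.
4π·r² = 2.671e+04 m², 10·log₁₀ of that is 44.266 dB.
L_p = 79 − 44.266 = 34.73 dB.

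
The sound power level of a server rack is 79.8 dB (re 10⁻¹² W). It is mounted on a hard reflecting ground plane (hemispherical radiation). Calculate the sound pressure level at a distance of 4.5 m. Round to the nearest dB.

59 dB

L_p = L_w − 10·log₁₀(2π·r²) with r = 4.5 m.
2π·r² = 127.2 m², 10·log₁₀ of that is 21.046 dB.
L_p = 79.8 − 21.046 = 58.75 dB.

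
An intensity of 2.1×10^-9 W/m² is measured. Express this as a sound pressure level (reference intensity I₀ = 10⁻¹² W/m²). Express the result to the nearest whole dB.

33 dB

Dividing by I₀ shifts the exponent by 12: I/I₀ = 2.1×10^3.
L = 10·(0.3222 + 3) = 33.22 dB.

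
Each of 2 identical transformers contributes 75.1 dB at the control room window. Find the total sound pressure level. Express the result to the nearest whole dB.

N identical incoherent sources raise the level by 10·log₁₀ N.
L_total = 75.1 + 10·log₁₀(2) = 75.1 + 3.010 = 78.11 dB.

78 dB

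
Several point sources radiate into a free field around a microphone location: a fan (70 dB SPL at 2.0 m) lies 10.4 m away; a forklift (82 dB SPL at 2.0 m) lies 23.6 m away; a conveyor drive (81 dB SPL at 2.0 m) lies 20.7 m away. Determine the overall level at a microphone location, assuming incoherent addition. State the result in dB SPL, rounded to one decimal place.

Propagate each source to the receiver with L = L_ref − 20·log₁₀(r/r_ref), then add intensities.
fan: 70 − 20·log₁₀(10.4/2.0) = 70 − 14.32 = 55.68 dB SPL.
forklift: 82 − 20·log₁₀(23.6/2.0) = 82 − 21.44 = 60.56 dB SPL.
conveyor drive: 81 − 20·log₁₀(20.7/2.0) = 81 − 20.30 = 60.70 dB SPL.
Σ 10^(L/10) = 2.683e+06 → L_total = 10·log₁₀(2.683e+06) = 64.29 dB SPL.

64.3 dB SPL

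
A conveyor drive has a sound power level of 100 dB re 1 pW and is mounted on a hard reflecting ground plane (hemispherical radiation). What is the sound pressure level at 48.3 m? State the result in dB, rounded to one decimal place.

58.3 dB

L_p = L_w − 10·log₁₀(2π·r²) with r = 48.3 m.
2π·r² = 1.466e+04 m², 10·log₁₀ of that is 41.661 dB.
L_p = 100 − 41.661 = 58.34 dB.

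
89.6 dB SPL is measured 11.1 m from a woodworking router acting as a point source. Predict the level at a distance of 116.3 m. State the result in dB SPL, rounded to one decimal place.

For a point source, L₂ = L₁ − 20·log₁₀(r₂/r₁).
L₂ = 89.6 − 20·log₁₀(116.3/11.1) = 89.6 − 20.405 = 69.19 dB SPL.

69.2 dB SPL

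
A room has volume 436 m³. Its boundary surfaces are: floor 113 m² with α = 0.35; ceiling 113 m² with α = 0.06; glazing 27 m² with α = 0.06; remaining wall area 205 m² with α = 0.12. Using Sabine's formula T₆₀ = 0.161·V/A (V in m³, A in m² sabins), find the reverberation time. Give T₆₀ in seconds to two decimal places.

Summing Sᵢαᵢ: 113·0.35 + 113·0.06 + 27·0.06 + 205·0.12 = 72.55 m².
T₆₀ = 0.161·V/A = 0.161·436/72.55 = 0.968 s.

0.97 s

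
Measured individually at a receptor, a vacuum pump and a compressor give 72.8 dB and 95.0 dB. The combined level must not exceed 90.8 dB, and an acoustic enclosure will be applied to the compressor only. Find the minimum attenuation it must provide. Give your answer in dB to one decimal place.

Fixed contribution from the other source: Σ 10^(L/10) = 10^(72.8/10) = 1.905e+07 (72.80 dB).
The limit corresponds to 10^(90.8/10) = 1.202e+09; subtracting the fixed part leaves 1.183e+09 for the compressor, i.e. 90.73 dB.
Required insertion loss = 95.0 − 90.73 = 4.27 dB.

4.3 dB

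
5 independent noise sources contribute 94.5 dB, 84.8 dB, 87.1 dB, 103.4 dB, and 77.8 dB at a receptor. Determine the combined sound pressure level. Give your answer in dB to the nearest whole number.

Incoherent sources combine by intensity addition: L_total = 10·log₁₀(Σ 10^(L_i/10)).
Σ 10^(L/10) = 10^(94.5/10) + 10^(84.8/10) + 10^(87.1/10) + 10^(103.4/10) + 10^(77.8/10) = 2.557e+10.
L_total = 10·log₁₀(2.557e+10) = 104.08 dB.

104 dB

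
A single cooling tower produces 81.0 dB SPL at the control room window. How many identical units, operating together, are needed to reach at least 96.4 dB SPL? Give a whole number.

35

Need L₁ + 10·log₁₀ N ≥ 96.4, i.e. log₁₀ N ≥ 1.54.
N ≥ 10^(15.4/10) = 34.674, so N = 35.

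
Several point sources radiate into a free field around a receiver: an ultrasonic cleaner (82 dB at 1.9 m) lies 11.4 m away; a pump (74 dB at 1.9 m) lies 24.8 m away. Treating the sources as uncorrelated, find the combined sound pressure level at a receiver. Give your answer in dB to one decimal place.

Apply inverse-square spreading to bring every level to the receiver, then sum 10^(L/10).
ultrasonic cleaner: 82 − 20·log₁₀(11.4/1.9) = 82 − 15.56 = 66.44 dB.
pump: 74 − 20·log₁₀(24.8/1.9) = 74 − 22.31 = 51.69 dB.
Σ 10^(L/10) = 4.550e+06 → L_total = 10·log₁₀(4.550e+06) = 66.58 dB.

66.6 dB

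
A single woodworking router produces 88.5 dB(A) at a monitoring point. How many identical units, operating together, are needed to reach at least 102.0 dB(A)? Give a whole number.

The shortfall is 102.0 − 88.5 = 13.5 dB, and N units add 10·log₁₀ N, so need 10·log₁₀ N ≥ 13.5.
N ≥ 10^(13.5/10) = 22.387, so N = 23.

23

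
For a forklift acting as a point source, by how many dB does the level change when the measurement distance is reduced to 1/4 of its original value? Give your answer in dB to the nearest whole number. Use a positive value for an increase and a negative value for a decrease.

+12 dB

A point source loses 6 dB per doubling of distance; generally ΔL = −20·log₁₀(r₂/r₁).
ΔL = −20·log₁₀(0.25) = +12.04 dB.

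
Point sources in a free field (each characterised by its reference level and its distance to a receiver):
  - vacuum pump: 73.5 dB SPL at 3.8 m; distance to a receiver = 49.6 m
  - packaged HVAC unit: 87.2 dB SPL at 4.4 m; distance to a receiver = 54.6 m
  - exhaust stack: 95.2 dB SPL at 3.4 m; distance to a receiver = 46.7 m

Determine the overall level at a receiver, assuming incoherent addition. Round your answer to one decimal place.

Propagate each source to the receiver with L = L_ref − 20·log₁₀(r/r_ref), then add intensities.
vacuum pump: 73.5 − 20·log₁₀(49.6/3.8) = 73.5 − 22.31 = 51.19 dB SPL.
packaged HVAC unit: 87.2 − 20·log₁₀(54.6/4.4) = 87.2 − 21.87 = 65.33 dB SPL.
exhaust stack: 95.2 − 20·log₁₀(46.7/3.4) = 95.2 − 22.76 = 72.44 dB SPL.
Σ 10^(L/10) = 2.109e+07 → L_total = 10·log₁₀(2.109e+07) = 73.24 dB SPL.

73.2 dB SPL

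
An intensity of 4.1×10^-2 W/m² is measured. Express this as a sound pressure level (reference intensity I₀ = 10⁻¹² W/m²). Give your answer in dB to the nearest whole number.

106 dB

I/I₀ = 4.1×10^-2/10⁻¹² = 4.1×10^10, and L = 10·log₁₀(I/I₀).
L = 10·(0.6128 + 10) = 106.13 dB.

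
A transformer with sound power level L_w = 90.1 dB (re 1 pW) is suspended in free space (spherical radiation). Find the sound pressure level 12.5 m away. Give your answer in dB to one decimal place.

57.2 dB

Free-field spherical radiation: L_p = L_w − 10·log₁₀(4π·r²), r = 12.5 m.
4π·r² = 1963 m², 10·log₁₀ of that is 32.930 dB.
L_p = 90.1 − 32.930 = 57.17 dB.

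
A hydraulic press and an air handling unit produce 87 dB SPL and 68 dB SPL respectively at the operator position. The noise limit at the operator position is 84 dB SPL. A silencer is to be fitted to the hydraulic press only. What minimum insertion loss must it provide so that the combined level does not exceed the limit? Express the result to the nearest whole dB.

Everything except the hydraulic press sums to 10^(68/10) = 6.310e+06 in linear terms, 68.00 dB SPL.
To meet 84 dB SPL overall, the treated hydraulic press may contribute at most 10^(84/10) − 6.310e+06 = 2.449e+08, i.e. 83.89 dB SPL.
So the hydraulic press must be reduced from 87 to 83.89 dB SPL: IL = 3.11 dB.

3 dB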